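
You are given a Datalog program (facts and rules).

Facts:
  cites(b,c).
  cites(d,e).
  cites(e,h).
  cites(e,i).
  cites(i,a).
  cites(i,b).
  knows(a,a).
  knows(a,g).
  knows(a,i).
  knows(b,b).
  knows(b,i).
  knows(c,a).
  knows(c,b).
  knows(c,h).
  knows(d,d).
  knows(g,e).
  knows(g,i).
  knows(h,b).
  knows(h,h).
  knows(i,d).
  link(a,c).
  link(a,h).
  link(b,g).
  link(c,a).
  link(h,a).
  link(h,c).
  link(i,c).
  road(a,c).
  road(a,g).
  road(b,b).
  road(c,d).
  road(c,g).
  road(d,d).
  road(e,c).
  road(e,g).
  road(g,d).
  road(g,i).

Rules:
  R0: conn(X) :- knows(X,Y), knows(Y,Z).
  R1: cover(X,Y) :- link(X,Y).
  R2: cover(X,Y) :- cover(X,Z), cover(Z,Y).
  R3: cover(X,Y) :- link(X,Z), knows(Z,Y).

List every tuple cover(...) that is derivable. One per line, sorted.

cover(a,a)
cover(a,b)
cover(a,c)
cover(a,e)
cover(a,g)
cover(a,h)
cover(a,i)
cover(b,a)
cover(b,b)
cover(b,c)
cover(b,e)
cover(b,g)
cover(b,h)
cover(b,i)
cover(c,a)
cover(c,b)
cover(c,c)
cover(c,e)
cover(c,g)
cover(c,h)
cover(c,i)
cover(h,a)
cover(h,b)
cover(h,c)
cover(h,e)
cover(h,g)
cover(h,h)
cover(h,i)
cover(i,a)
cover(i,b)
cover(i,c)
cover(i,e)
cover(i,g)
cover(i,h)
cover(i,i)

round 1: derive cover(a,c) via R1 from link(a,c)
round 1: derive cover(a,h) via R1 from link(a,h)
round 1: derive cover(b,g) via R1 from link(b,g)
round 1: derive cover(c,a) via R1 from link(c,a)
round 1: derive cover(h,a) via R1 from link(h,a)
round 1: derive cover(h,c) via R1 from link(h,c)
round 1: derive cover(i,c) via R1 from link(i,c)
round 1: derive cover(a,a) via R3 from link(a,c), knows(c,a)
round 1: derive cover(a,b) via R3 from link(a,c), knows(c,b)
round 1: derive cover(b,e) via R3 from link(b,g), knows(g,e)
round 1: derive cover(b,i) via R3 from link(b,g), knows(g,i)
round 1: derive cover(c,g) via R3 from link(c,a), knows(a,g)
round 1: derive cover(c,i) via R3 from link(c,a), knows(a,i)
round 1: derive cover(h,b) via R3 from link(h,c), knows(c,b)
round 1: derive cover(h,g) via R3 from link(h,a), knows(a,g)
round 1: derive cover(h,h) via R3 from link(h,c), knows(c,h)
round 1: derive cover(h,i) via R3 from link(h,a), knows(a,i)
round 1: derive cover(i,a) via R3 from link(i,c), knows(c,a)
round 1: derive cover(i,b) via R3 from link(i,c), knows(c,b)
round 1: derive cover(i,h) via R3 from link(i,c), knows(c,h)
round 2: derive cover(a,e) via R2 from cover(a,b), cover(b,e)
round 2: derive cover(a,g) via R2 from cover(a,b), cover(b,g)
round 2: derive cover(a,i) via R2 from cover(a,b), cover(b,i)
round 2: derive cover(b,a) via R2 from cover(b,i), cover(i,a)
round 2: derive cover(b,b) via R2 from cover(b,i), cover(i,b)
round 2: derive cover(b,c) via R2 from cover(b,i), cover(i,c)
round 2: derive cover(b,h) via R2 from cover(b,i), cover(i,h)
round 2: derive cover(c,b) via R2 from cover(c,a), cover(a,b)
round 2: derive cover(c,c) via R2 from cover(c,a), cover(a,c)
round 2: derive cover(c,h) via R2 from cover(c,a), cover(a,h)
round 2: derive cover(h,e) via R2 from cover(h,b), cover(b,e)
round 2: derive cover(i,e) via R2 from cover(i,b), cover(b,e)
round 2: derive cover(i,g) via R2 from cover(i,b), cover(b,g)
round 2: derive cover(i,i) via R2 from cover(i,b), cover(b,i)
round 3: derive cover(c,e) via R2 from cover(c,a), cover(a,e)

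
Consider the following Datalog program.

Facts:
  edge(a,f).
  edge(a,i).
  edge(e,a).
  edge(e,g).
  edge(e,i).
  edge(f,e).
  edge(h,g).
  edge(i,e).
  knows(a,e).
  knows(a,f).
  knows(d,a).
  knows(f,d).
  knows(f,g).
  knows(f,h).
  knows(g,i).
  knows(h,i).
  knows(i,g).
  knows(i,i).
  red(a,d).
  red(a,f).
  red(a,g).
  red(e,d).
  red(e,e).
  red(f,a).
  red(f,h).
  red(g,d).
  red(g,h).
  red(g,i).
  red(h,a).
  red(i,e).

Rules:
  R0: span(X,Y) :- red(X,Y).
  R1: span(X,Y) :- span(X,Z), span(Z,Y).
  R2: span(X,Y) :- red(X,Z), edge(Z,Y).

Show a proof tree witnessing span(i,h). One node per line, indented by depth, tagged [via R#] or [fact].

round 1: derive span(a,d) via R0 from red(a,d)
round 1: derive span(a,f) via R0 from red(a,f)
round 1: derive span(a,g) via R0 from red(a,g)
round 1: derive span(e,d) via R0 from red(e,d)
round 1: derive span(e,e) via R0 from red(e,e)
round 1: derive span(f,a) via R0 from red(f,a)
round 1: derive span(f,h) via R0 from red(f,h)
round 1: derive span(g,d) via R0 from red(g,d)
round 1: derive span(g,h) via R0 from red(g,h)
round 1: derive span(g,i) via R0 from red(g,i)
round 1: derive span(h,a) via R0 from red(h,a)
round 1: derive span(i,e) via R0 from red(i,e)
round 1: derive span(a,e) via R2 from red(a,f), edge(f,e)
round 1: derive span(e,a) via R2 from red(e,e), edge(e,a)
round 1: derive span(e,g) via R2 from red(e,e), edge(e,g)
round 1: derive span(e,i) via R2 from red(e,e), edge(e,i)
round 1: derive span(f,f) via R2 from red(f,a), edge(a,f)
round 1: derive span(f,g) via R2 from red(f,h), edge(h,g)
round 1: derive span(f,i) via R2 from red(f,a), edge(a,i)
round 1: derive span(g,e) via R2 from red(g,i), edge(i,e)
round 1: derive span(g,g) via R2 from red(g,h), edge(h,g)
round 1: derive span(h,f) via R2 from red(h,a), edge(a,f)
round 1: derive span(h,i) via R2 from red(h,a), edge(a,i)
round 1: derive span(i,a) via R2 from red(i,e), edge(e,a)
round 1: derive span(i,g) via R2 from red(i,e), edge(e,g)
round 1: derive span(i,i) via R2 from red(i,e), edge(e,i)
round 2: derive span(a,a) via R1 from span(a,e), span(e,a)
round 2: derive span(a,h) via R1 from span(a,f), span(f,h)
round 2: derive span(a,i) via R1 from span(a,e), span(e,i)
round 2: derive span(e,f) via R1 from span(e,a), span(a,f)
round 2: derive span(e,h) via R1 from span(e,g), span(g,h)
round 2: derive span(f,d) via R1 from span(f,a), span(a,d)
round 2: derive span(f,e) via R1 from span(f,a), span(a,e)
round 2: derive span(g,a) via R1 from span(g,e), span(e,a)
round 2: derive span(g,f) via R1 from span(g,h), span(h,f)
round 2: derive span(h,d) via R1 from span(h,a), span(a,d)
round 2: derive span(h,e) via R1 from span(h,a), span(a,e)
round 2: derive span(h,g) via R1 from span(h,a), span(a,g)
round 2: derive span(h,h) via R1 from span(h,f), span(f,h)
round 2: derive span(i,d) via R1 from span(i,a), span(a,d)
round 2: derive span(i,f) via R1 from span(i,a), span(a,f)
round 2: derive span(i,h) via R1 from span(i,g), span(g,h)

span(i,h)  [via R1]
  span(i,g)  [via R2]
    red(i,e)  [fact]
    edge(e,g)  [fact]
  span(g,h)  [via R0]
    red(g,h)  [fact]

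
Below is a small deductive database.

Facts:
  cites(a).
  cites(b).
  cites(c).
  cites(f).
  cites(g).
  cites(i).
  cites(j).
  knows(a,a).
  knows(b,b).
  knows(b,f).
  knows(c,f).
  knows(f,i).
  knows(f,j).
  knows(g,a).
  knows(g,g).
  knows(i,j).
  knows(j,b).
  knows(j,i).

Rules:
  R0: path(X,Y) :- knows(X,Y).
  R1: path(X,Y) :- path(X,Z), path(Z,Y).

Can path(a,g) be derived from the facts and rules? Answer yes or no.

round 1: derive path(a,a) via R0 from knows(a,a)
round 1: derive path(b,b) via R0 from knows(b,b)
round 1: derive path(b,f) via R0 from knows(b,f)
round 1: derive path(c,f) via R0 from knows(c,f)
round 1: derive path(f,i) via R0 from knows(f,i)
round 1: derive path(f,j) via R0 from knows(f,j)
round 1: derive path(g,a) via R0 from knows(g,a)
round 1: derive path(g,g) via R0 from knows(g,g)
round 1: derive path(i,j) via R0 from knows(i,j)
round 1: derive path(j,b) via R0 from knows(j,b)
round 1: derive path(j,i) via R0 from knows(j,i)
round 2: derive path(b,i) via R1 from path(b,f), path(f,i)
round 2: derive path(b,j) via R1 from path(b,f), path(f,j)
round 2: derive path(c,i) via R1 from path(c,f), path(f,i)
round 2: derive path(c,j) via R1 from path(c,f), path(f,j)
round 2: derive path(f,b) via R1 from path(f,j), path(j,b)
round 2: derive path(i,b) via R1 from path(i,j), path(j,b)
round 2: derive path(i,i) via R1 from path(i,j), path(j,i)
round 2: derive path(j,f) via R1 from path(j,b), path(b,f)
round 2: derive path(j,j) via R1 from path(j,i), path(i,j)
round 3: derive path(c,b) via R1 from path(c,f), path(f,b)
round 3: derive path(f,f) via R1 from path(f,b), path(b,f)
round 3: derive path(i,f) via R1 from path(i,b), path(b,f)

no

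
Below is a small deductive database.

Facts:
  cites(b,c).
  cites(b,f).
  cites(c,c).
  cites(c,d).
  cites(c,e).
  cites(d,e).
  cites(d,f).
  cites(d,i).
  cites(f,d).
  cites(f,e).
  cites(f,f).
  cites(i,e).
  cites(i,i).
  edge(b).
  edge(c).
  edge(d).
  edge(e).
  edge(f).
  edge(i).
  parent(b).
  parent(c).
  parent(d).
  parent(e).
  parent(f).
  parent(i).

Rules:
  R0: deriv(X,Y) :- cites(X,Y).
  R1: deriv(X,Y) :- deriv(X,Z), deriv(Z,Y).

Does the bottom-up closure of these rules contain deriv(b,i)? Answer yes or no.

round 1: derive deriv(b,c) via R0 from cites(b,c)
round 1: derive deriv(b,f) via R0 from cites(b,f)
round 1: derive deriv(c,c) via R0 from cites(c,c)
round 1: derive deriv(c,d) via R0 from cites(c,d)
round 1: derive deriv(c,e) via R0 from cites(c,e)
round 1: derive deriv(d,e) via R0 from cites(d,e)
round 1: derive deriv(d,f) via R0 from cites(d,f)
round 1: derive deriv(d,i) via R0 from cites(d,i)
round 1: derive deriv(f,d) via R0 from cites(f,d)
round 1: derive deriv(f,e) via R0 from cites(f,e)
round 1: derive deriv(f,f) via R0 from cites(f,f)
round 1: derive deriv(i,e) via R0 from cites(i,e)
round 1: derive deriv(i,i) via R0 from cites(i,i)
round 2: derive deriv(b,d) via R1 from deriv(b,c), deriv(c,d)
round 2: derive deriv(b,e) via R1 from deriv(b,c), deriv(c,e)
round 2: derive deriv(c,f) via R1 from deriv(c,d), deriv(d,f)
round 2: derive deriv(c,i) via R1 from deriv(c,d), deriv(d,i)
round 2: derive deriv(d,d) via R1 from deriv(d,f), deriv(f,d)
round 2: derive deriv(f,i) via R1 from deriv(f,d), deriv(d,i)
round 3: derive deriv(b,i) via R1 from deriv(b,c), deriv(c,i)

yes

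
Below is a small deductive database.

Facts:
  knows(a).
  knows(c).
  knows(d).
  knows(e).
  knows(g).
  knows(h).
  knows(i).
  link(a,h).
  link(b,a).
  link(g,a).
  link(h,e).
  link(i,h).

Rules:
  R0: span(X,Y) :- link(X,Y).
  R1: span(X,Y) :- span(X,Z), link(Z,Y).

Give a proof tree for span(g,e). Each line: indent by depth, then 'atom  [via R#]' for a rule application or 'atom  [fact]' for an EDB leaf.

round 1: derive span(a,h) via R0 from link(a,h)
round 1: derive span(b,a) via R0 from link(b,a)
round 1: derive span(g,a) via R0 from link(g,a)
round 1: derive span(h,e) via R0 from link(h,e)
round 1: derive span(i,h) via R0 from link(i,h)
round 2: derive span(a,e) via R1 from span(a,h), link(h,e)
round 2: derive span(b,h) via R1 from span(b,a), link(a,h)
round 2: derive span(g,h) via R1 from span(g,a), link(a,h)
round 2: derive span(i,e) via R1 from span(i,h), link(h,e)
round 3: derive span(b,e) via R1 from span(b,h), link(h,e)
round 3: derive span(g,e) via R1 from span(g,h), link(h,e)

span(g,e)  [via R1]
  span(g,h)  [via R1]
    span(g,a)  [via R0]
      link(g,a)  [fact]
    link(a,h)  [fact]
  link(h,e)  [fact]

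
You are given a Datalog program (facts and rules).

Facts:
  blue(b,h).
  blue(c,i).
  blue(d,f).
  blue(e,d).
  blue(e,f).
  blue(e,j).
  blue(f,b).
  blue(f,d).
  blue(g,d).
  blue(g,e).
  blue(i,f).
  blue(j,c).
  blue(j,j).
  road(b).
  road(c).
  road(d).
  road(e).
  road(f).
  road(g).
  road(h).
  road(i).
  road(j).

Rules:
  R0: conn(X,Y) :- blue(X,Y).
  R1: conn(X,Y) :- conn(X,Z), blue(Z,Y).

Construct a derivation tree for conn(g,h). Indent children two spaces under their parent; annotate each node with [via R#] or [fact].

conn(g,h)  [via R1]
  conn(g,b)  [via R1]
    conn(g,f)  [via R1]
      conn(g,d)  [via R0]
        blue(g,d)  [fact]
      blue(d,f)  [fact]
    blue(f,b)  [fact]
  blue(b,h)  [fact]

round 1: derive conn(b,h) via R0 from blue(b,h)
round 1: derive conn(c,i) via R0 from blue(c,i)
round 1: derive conn(d,f) via R0 from blue(d,f)
round 1: derive conn(e,d) via R0 from blue(e,d)
round 1: derive conn(e,f) via R0 from blue(e,f)
round 1: derive conn(e,j) via R0 from blue(e,j)
round 1: derive conn(f,b) via R0 from blue(f,b)
round 1: derive conn(f,d) via R0 from blue(f,d)
round 1: derive conn(g,d) via R0 from blue(g,d)
round 1: derive conn(g,e) via R0 from blue(g,e)
round 1: derive conn(i,f) via R0 from blue(i,f)
round 1: derive conn(j,c) via R0 from blue(j,c)
round 1: derive conn(j,j) via R0 from blue(j,j)
round 2: derive conn(c,f) via R1 from conn(c,i), blue(i,f)
round 2: derive conn(d,b) via R1 from conn(d,f), blue(f,b)
round 2: derive conn(d,d) via R1 from conn(d,f), blue(f,d)
round 2: derive conn(e,b) via R1 from conn(e,f), blue(f,b)
round 2: derive conn(e,c) via R1 from conn(e,j), blue(j,c)
round 2: derive conn(f,f) via R1 from conn(f,d), blue(d,f)
round 2: derive conn(f,h) via R1 from conn(f,b), blue(b,h)
round 2: derive conn(g,f) via R1 from conn(g,d), blue(d,f)
round 2: derive conn(g,j) via R1 from conn(g,e), blue(e,j)
round 2: derive conn(i,b) via R1 from conn(i,f), blue(f,b)
round 2: derive conn(i,d) via R1 from conn(i,f), blue(f,d)
round 2: derive conn(j,i) via R1 from conn(j,c), blue(c,i)
round 3: derive conn(c,b) via R1 from conn(c,f), blue(f,b)
round 3: derive conn(c,d) via R1 from conn(c,f), blue(f,d)
round 3: derive conn(d,h) via R1 from conn(d,b), blue(b,h)
round 3: derive conn(e,h) via R1 from conn(e,b), blue(b,h)
round 3: derive conn(e,i) via R1 from conn(e,c), blue(c,i)
round 3: derive conn(g,b) via R1 from conn(g,f), blue(f,b)
round 3: derive conn(g,c) via R1 from conn(g,j), blue(j,c)
round 3: derive conn(i,h) via R1 from conn(i,b), blue(b,h)
round 3: derive conn(j,f) via R1 from conn(j,i), blue(i,f)
round 4: derive conn(c,h) via R1 from conn(c,b), blue(b,h)
round 4: derive conn(g,h) via R1 from conn(g,b), blue(b,h)
round 4: derive conn(g,i) via R1 from conn(g,c), blue(c,i)
round 4: derive conn(j,b) via R1 from conn(j,f), blue(f,b)
round 4: derive conn(j,d) via R1 from conn(j,f), blue(f,d)
round 5: derive conn(j,h) via R1 from conn(j,b), blue(b,h)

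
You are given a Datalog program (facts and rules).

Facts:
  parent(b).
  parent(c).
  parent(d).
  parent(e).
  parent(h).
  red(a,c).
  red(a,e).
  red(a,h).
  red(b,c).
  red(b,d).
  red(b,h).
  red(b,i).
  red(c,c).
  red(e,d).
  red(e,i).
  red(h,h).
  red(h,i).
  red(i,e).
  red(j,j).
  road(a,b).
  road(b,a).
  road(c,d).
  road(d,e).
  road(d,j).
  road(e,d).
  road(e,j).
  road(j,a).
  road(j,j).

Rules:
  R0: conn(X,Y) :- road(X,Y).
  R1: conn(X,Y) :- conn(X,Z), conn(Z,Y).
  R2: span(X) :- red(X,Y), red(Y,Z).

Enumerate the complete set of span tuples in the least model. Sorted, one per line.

round 1: derive span(a) via R2 from red(a,c), red(c,c)
round 1: derive span(b) via R2 from red(b,c), red(c,c)
round 1: derive span(c) via R2 from red(c,c), red(c,c)
round 1: derive span(e) via R2 from red(e,i), red(i,e)
round 1: derive span(h) via R2 from red(h,h), red(h,h)
round 1: derive span(i) via R2 from red(i,e), red(e,d)
round 1: derive span(j) via R2 from red(j,j), red(j,j)

span(a)
span(b)
span(c)
span(e)
span(h)
span(i)
span(j)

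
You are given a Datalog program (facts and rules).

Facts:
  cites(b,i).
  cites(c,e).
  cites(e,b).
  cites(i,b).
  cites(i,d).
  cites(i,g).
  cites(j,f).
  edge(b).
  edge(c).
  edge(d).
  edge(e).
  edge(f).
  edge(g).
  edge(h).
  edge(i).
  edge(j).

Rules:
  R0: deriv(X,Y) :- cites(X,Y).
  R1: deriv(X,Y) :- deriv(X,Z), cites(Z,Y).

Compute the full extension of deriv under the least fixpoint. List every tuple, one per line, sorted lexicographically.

round 1: derive deriv(b,i) via R0 from cites(b,i)
round 1: derive deriv(c,e) via R0 from cites(c,e)
round 1: derive deriv(e,b) via R0 from cites(e,b)
round 1: derive deriv(i,b) via R0 from cites(i,b)
round 1: derive deriv(i,d) via R0 from cites(i,d)
round 1: derive deriv(i,g) via R0 from cites(i,g)
round 1: derive deriv(j,f) via R0 from cites(j,f)
round 2: derive deriv(b,b) via R1 from deriv(b,i), cites(i,b)
round 2: derive deriv(b,d) via R1 from deriv(b,i), cites(i,d)
round 2: derive deriv(b,g) via R1 from deriv(b,i), cites(i,g)
round 2: derive deriv(c,b) via R1 from deriv(c,e), cites(e,b)
round 2: derive deriv(e,i) via R1 from deriv(e,b), cites(b,i)
round 2: derive deriv(i,i) via R1 from deriv(i,b), cites(b,i)
round 3: derive deriv(c,i) via R1 from deriv(c,b), cites(b,i)
round 3: derive deriv(e,d) via R1 from deriv(e,i), cites(i,d)
round 3: derive deriv(e,g) via R1 from deriv(e,i), cites(i,g)
round 4: derive deriv(c,d) via R1 from deriv(c,i), cites(i,d)
round 4: derive deriv(c,g) via R1 from deriv(c,i), cites(i,g)

deriv(b,b)
deriv(b,d)
deriv(b,g)
deriv(b,i)
deriv(c,b)
deriv(c,d)
deriv(c,e)
deriv(c,g)
deriv(c,i)
deriv(e,b)
deriv(e,d)
deriv(e,g)
deriv(e,i)
deriv(i,b)
deriv(i,d)
deriv(i,g)
deriv(i,i)
deriv(j,f)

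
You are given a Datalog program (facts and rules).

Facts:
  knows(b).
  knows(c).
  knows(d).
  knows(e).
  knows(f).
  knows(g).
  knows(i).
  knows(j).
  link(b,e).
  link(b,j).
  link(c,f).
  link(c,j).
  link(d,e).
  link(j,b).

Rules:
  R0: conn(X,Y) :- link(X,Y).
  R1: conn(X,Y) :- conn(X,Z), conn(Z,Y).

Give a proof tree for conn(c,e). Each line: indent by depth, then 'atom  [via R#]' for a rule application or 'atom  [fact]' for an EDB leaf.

round 1: derive conn(b,e) via R0 from link(b,e)
round 1: derive conn(b,j) via R0 from link(b,j)
round 1: derive conn(c,f) via R0 from link(c,f)
round 1: derive conn(c,j) via R0 from link(c,j)
round 1: derive conn(d,e) via R0 from link(d,e)
round 1: derive conn(j,b) via R0 from link(j,b)
round 2: derive conn(b,b) via R1 from conn(b,j), conn(j,b)
round 2: derive conn(c,b) via R1 from conn(c,j), conn(j,b)
round 2: derive conn(j,e) via R1 from conn(j,b), conn(b,e)
round 2: derive conn(j,j) via R1 from conn(j,b), conn(b,j)
round 3: derive conn(c,e) via R1 from conn(c,b), conn(b,e)

conn(c,e)  [via R1]
  conn(c,b)  [via R1]
    conn(c,j)  [via R0]
      link(c,j)  [fact]
    conn(j,b)  [via R0]
      link(j,b)  [fact]
  conn(b,e)  [via R0]
    link(b,e)  [fact]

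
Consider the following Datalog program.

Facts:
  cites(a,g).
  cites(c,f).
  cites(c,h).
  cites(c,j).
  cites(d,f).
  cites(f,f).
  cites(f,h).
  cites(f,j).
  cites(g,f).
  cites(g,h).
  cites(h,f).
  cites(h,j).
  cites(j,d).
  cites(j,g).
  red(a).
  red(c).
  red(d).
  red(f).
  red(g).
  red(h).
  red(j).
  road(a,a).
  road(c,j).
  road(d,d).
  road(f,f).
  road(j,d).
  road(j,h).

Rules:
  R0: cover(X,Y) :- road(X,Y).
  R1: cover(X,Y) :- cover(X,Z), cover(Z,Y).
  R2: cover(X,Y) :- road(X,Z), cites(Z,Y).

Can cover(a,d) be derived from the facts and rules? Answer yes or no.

round 1: derive cover(a,a) via R0 from road(a,a)
round 1: derive cover(c,j) via R0 from road(c,j)
round 1: derive cover(d,d) via R0 from road(d,d)
round 1: derive cover(f,f) via R0 from road(f,f)
round 1: derive cover(j,d) via R0 from road(j,d)
round 1: derive cover(j,h) via R0 from road(j,h)
round 1: derive cover(a,g) via R2 from road(a,a), cites(a,g)
round 1: derive cover(c,d) via R2 from road(c,j), cites(j,d)
round 1: derive cover(c,g) via R2 from road(c,j), cites(j,g)
round 1: derive cover(d,f) via R2 from road(d,d), cites(d,f)
round 1: derive cover(f,h) via R2 from road(f,f), cites(f,h)
round 1: derive cover(f,j) via R2 from road(f,f), cites(f,j)
round 1: derive cover(j,f) via R2 from road(j,d), cites(d,f)
round 1: derive cover(j,j) via R2 from road(j,h), cites(h,j)
round 2: derive cover(c,f) via R1 from cover(c,d), cover(d,f)
round 2: derive cover(c,h) via R1 from cover(c,j), cover(j,h)
round 2: derive cover(d,h) via R1 from cover(d,f), cover(f,h)
round 2: derive cover(d,j) via R1 from cover(d,f), cover(f,j)
round 2: derive cover(f,d) via R1 from cover(f,j), cover(j,d)

no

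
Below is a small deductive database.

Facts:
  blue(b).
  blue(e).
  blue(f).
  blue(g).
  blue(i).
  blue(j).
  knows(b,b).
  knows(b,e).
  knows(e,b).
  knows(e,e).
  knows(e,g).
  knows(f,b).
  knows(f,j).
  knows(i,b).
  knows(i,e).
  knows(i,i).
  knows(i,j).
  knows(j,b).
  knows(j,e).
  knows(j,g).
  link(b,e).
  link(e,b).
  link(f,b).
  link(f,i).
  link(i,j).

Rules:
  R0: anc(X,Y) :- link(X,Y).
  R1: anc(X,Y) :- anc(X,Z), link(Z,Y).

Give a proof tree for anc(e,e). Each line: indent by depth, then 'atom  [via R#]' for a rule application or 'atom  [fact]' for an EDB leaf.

anc(e,e)  [via R1]
  anc(e,b)  [via R0]
    link(e,b)  [fact]
  link(b,e)  [fact]

round 1: derive anc(b,e) via R0 from link(b,e)
round 1: derive anc(e,b) via R0 from link(e,b)
round 1: derive anc(f,b) via R0 from link(f,b)
round 1: derive anc(f,i) via R0 from link(f,i)
round 1: derive anc(i,j) via R0 from link(i,j)
round 2: derive anc(b,b) via R1 from anc(b,e), link(e,b)
round 2: derive anc(e,e) via R1 from anc(e,b), link(b,e)
round 2: derive anc(f,e) via R1 from anc(f,b), link(b,e)
round 2: derive anc(f,j) via R1 from anc(f,i), link(i,j)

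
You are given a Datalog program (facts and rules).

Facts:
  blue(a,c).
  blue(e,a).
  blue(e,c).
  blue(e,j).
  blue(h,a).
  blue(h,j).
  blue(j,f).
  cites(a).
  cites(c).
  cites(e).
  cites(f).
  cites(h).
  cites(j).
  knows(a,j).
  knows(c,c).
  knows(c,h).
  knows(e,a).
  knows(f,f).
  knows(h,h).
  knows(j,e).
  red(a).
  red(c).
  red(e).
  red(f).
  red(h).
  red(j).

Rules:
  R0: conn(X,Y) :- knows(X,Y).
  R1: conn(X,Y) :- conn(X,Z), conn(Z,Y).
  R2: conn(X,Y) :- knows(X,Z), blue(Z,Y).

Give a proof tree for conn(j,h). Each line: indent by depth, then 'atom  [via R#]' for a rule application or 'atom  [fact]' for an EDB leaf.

conn(j,h)  [via R1]
  conn(j,c)  [via R2]
    knows(j,e)  [fact]
    blue(e,c)  [fact]
  conn(c,h)  [via R0]
    knows(c,h)  [fact]

round 1: derive conn(a,j) via R0 from knows(a,j)
round 1: derive conn(c,c) via R0 from knows(c,c)
round 1: derive conn(c,h) via R0 from knows(c,h)
round 1: derive conn(e,a) via R0 from knows(e,a)
round 1: derive conn(f,f) via R0 from knows(f,f)
round 1: derive conn(h,h) via R0 from knows(h,h)
round 1: derive conn(j,e) via R0 from knows(j,e)
round 1: derive conn(a,f) via R2 from knows(a,j), blue(j,f)
round 1: derive conn(c,a) via R2 from knows(c,h), blue(h,a)
round 1: derive conn(c,j) via R2 from knows(c,h), blue(h,j)
round 1: derive conn(e,c) via R2 from knows(e,a), blue(a,c)
round 1: derive conn(h,a) via R2 from knows(h,h), blue(h,a)
round 1: derive conn(h,j) via R2 from knows(h,h), blue(h,j)
round 1: derive conn(j,a) via R2 from knows(j,e), blue(e,a)
round 1: derive conn(j,c) via R2 from knows(j,e), blue(e,c)
round 1: derive conn(j,j) via R2 from knows(j,e), blue(e,j)
round 2: derive conn(a,a) via R1 from conn(a,j), conn(j,a)
round 2: derive conn(a,c) via R1 from conn(a,j), conn(j,c)
round 2: derive conn(a,e) via R1 from conn(a,j), conn(j,e)
round 2: derive conn(c,e) via R1 from conn(c,j), conn(j,e)
round 2: derive conn(c,f) via R1 from conn(c,a), conn(a,f)
round 2: derive conn(e,f) via R1 from conn(e,a), conn(a,f)
round 2: derive conn(e,h) via R1 from conn(e,c), conn(c,h)
round 2: derive conn(e,j) via R1 from conn(e,a), conn(a,j)
round 2: derive conn(h,c) via R1 from conn(h,j), conn(j,c)
round 2: derive conn(h,e) via R1 from conn(h,j), conn(j,e)
round 2: derive conn(h,f) via R1 from conn(h,a), conn(a,f)
round 2: derive conn(j,f) via R1 from conn(j,a), conn(a,f)
round 2: derive conn(j,h) via R1 from conn(j,c), conn(c,h)
round 3: derive conn(a,h) via R1 from conn(a,c), conn(c,h)
round 3: derive conn(e,e) via R1 from conn(e,a), conn(a,e)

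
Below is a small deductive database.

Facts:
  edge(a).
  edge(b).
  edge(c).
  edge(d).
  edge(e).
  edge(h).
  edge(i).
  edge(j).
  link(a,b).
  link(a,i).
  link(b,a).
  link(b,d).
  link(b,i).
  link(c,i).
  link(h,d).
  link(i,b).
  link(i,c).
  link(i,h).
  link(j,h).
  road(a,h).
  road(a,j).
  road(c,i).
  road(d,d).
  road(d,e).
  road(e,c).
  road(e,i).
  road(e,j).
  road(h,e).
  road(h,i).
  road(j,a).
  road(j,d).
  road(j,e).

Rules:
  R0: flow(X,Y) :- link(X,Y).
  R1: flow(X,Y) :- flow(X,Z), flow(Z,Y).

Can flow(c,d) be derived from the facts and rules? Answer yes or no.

yes

round 1: derive flow(a,b) via R0 from link(a,b)
round 1: derive flow(a,i) via R0 from link(a,i)
round 1: derive flow(b,a) via R0 from link(b,a)
round 1: derive flow(b,d) via R0 from link(b,d)
round 1: derive flow(b,i) via R0 from link(b,i)
round 1: derive flow(c,i) via R0 from link(c,i)
round 1: derive flow(h,d) via R0 from link(h,d)
round 1: derive flow(i,b) via R0 from link(i,b)
round 1: derive flow(i,c) via R0 from link(i,c)
round 1: derive flow(i,h) via R0 from link(i,h)
round 1: derive flow(j,h) via R0 from link(j,h)
round 2: derive flow(a,a) via R1 from flow(a,b), flow(b,a)
round 2: derive flow(a,c) via R1 from flow(a,i), flow(i,c)
round 2: derive flow(a,d) via R1 from flow(a,b), flow(b,d)
round 2: derive flow(a,h) via R1 from flow(a,i), flow(i,h)
round 2: derive flow(b,b) via R1 from flow(b,a), flow(a,b)
round 2: derive flow(b,c) via R1 from flow(b,i), flow(i,c)
round 2: derive flow(b,h) via R1 from flow(b,i), flow(i,h)
round 2: derive flow(c,b) via R1 from flow(c,i), flow(i,b)
round 2: derive flow(c,c) via R1 from flow(c,i), flow(i,c)
round 2: derive flow(c,h) via R1 from flow(c,i), flow(i,h)
round 2: derive flow(i,a) via R1 from flow(i,b), flow(b,a)
round 2: derive flow(i,d) via R1 from flow(i,b), flow(b,d)
round 2: derive flow(i,i) via R1 from flow(i,b), flow(b,i)
round 2: derive flow(j,d) via R1 from flow(j,h), flow(h,d)
round 3: derive flow(c,a) via R1 from flow(c,b), flow(b,a)
round 3: derive flow(c,d) via R1 from flow(c,b), flow(b,d)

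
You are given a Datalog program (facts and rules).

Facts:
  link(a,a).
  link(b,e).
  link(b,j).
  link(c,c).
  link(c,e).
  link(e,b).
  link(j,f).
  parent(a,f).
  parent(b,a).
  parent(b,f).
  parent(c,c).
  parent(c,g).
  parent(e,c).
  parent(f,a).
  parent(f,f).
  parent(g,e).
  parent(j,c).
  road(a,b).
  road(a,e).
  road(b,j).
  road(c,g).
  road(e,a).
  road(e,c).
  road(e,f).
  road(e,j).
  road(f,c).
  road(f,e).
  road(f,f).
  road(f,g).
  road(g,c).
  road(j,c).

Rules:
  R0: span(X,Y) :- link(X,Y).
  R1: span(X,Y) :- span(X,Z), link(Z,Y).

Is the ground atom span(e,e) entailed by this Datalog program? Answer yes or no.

yes

round 1: derive span(a,a) via R0 from link(a,a)
round 1: derive span(b,e) via R0 from link(b,e)
round 1: derive span(b,j) via R0 from link(b,j)
round 1: derive span(c,c) via R0 from link(c,c)
round 1: derive span(c,e) via R0 from link(c,e)
round 1: derive span(e,b) via R0 from link(e,b)
round 1: derive span(j,f) via R0 from link(j,f)
round 2: derive span(b,b) via R1 from span(b,e), link(e,b)
round 2: derive span(b,f) via R1 from span(b,j), link(j,f)
round 2: derive span(c,b) via R1 from span(c,e), link(e,b)
round 2: derive span(e,e) via R1 from span(e,b), link(b,e)
round 2: derive span(e,j) via R1 from span(e,b), link(b,j)
round 3: derive span(c,j) via R1 from span(c,b), link(b,j)
round 3: derive span(e,f) via R1 from span(e,j), link(j,f)
round 4: derive span(c,f) via R1 from span(c,j), link(j,f)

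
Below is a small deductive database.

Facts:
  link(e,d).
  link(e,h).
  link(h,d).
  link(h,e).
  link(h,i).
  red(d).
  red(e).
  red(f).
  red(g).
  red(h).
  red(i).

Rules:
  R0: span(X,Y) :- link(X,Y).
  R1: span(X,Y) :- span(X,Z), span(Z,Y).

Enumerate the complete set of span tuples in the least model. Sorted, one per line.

span(e,d)
span(e,e)
span(e,h)
span(e,i)
span(h,d)
span(h,e)
span(h,h)
span(h,i)

round 1: derive span(e,d) via R0 from link(e,d)
round 1: derive span(e,h) via R0 from link(e,h)
round 1: derive span(h,d) via R0 from link(h,d)
round 1: derive span(h,e) via R0 from link(h,e)
round 1: derive span(h,i) via R0 from link(h,i)
round 2: derive span(e,e) via R1 from span(e,h), span(h,e)
round 2: derive span(e,i) via R1 from span(e,h), span(h,i)
round 2: derive span(h,h) via R1 from span(h,e), span(e,h)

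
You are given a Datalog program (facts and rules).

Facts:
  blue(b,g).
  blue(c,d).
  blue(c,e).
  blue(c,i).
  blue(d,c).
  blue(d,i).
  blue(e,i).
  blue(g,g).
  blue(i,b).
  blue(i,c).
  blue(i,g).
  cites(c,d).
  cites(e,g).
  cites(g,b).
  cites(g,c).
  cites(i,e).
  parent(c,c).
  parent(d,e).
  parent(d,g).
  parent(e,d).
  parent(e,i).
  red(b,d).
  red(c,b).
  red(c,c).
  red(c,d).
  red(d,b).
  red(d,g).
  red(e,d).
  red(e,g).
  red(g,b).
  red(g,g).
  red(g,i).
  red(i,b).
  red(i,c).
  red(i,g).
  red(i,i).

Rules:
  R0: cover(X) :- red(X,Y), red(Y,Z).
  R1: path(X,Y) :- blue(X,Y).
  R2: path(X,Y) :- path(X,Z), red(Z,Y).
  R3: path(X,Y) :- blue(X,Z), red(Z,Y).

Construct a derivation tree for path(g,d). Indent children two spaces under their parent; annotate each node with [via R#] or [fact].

path(g,d)  [via R2]
  path(g,b)  [via R3]
    blue(g,g)  [fact]
    red(g,b)  [fact]
  red(b,d)  [fact]

round 1: derive path(b,g) via R1 from blue(b,g)
round 1: derive path(c,d) via R1 from blue(c,d)
round 1: derive path(c,e) via R1 from blue(c,e)
round 1: derive path(c,i) via R1 from blue(c,i)
round 1: derive path(d,c) via R1 from blue(d,c)
round 1: derive path(d,i) via R1 from blue(d,i)
round 1: derive path(e,i) via R1 from blue(e,i)
round 1: derive path(g,g) via R1 from blue(g,g)
round 1: derive path(i,b) via R1 from blue(i,b)
round 1: derive path(i,c) via R1 from blue(i,c)
round 1: derive path(i,g) via R1 from blue(i,g)
round 1: derive path(b,b) via R3 from blue(b,g), red(g,b)
round 1: derive path(b,i) via R3 from blue(b,g), red(g,i)
round 1: derive path(c,b) via R3 from blue(c,d), red(d,b)
round 1: derive path(c,c) via R3 from blue(c,i), red(i,c)
round 1: derive path(c,g) via R3 from blue(c,d), red(d,g)
round 1: derive path(d,b) via R3 from blue(d,c), red(c,b)
round 1: derive path(d,d) via R3 from blue(d,c), red(c,d)
round 1: derive path(d,g) via R3 from blue(d,i), red(i,g)
round 1: derive path(e,b) via R3 from blue(e,i), red(i,b)
round 1: derive path(e,c) via R3 from blue(e,i), red(i,c)
round 1: derive path(e,g) via R3 from blue(e,i), red(i,g)
round 1: derive path(g,b) via R3 from blue(g,g), red(g,b)
round 1: derive path(g,i) via R3 from blue(g,g), red(g,i)
round 1: derive path(i,d) via R3 from blue(i,b), red(b,d)
round 1: derive path(i,i) via R3 from blue(i,g), red(g,i)
round 2: derive path(b,c) via R2 from path(b,i), red(i,c)
round 2: derive path(b,d) via R2 from path(b,b), red(b,d)
round 2: derive path(e,d) via R2 from path(e,b), red(b,d)
round 2: derive path(g,c) via R2 from path(g,i), red(i,c)
round 2: derive path(g,d) via R2 from path(g,b), red(b,d)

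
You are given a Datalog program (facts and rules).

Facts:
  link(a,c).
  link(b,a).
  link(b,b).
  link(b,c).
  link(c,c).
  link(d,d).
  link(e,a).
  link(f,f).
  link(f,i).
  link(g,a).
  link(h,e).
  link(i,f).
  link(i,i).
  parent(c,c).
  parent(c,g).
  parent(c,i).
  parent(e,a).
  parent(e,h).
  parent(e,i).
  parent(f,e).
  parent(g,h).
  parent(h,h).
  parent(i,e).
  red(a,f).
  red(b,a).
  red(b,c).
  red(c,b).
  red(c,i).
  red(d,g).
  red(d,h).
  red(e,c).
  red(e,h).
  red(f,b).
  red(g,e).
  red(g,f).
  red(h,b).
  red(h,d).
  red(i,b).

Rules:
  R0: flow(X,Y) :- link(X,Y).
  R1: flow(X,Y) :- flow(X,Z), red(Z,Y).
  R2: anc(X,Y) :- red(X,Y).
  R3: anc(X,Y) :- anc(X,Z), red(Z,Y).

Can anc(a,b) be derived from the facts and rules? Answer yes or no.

yes

round 1: derive anc(a,f) via R2 from red(a,f)
round 1: derive anc(b,a) via R2 from red(b,a)
round 1: derive anc(b,c) via R2 from red(b,c)
round 1: derive anc(c,b) via R2 from red(c,b)
round 1: derive anc(c,i) via R2 from red(c,i)
round 1: derive anc(d,g) via R2 from red(d,g)
round 1: derive anc(d,h) via R2 from red(d,h)
round 1: derive anc(e,c) via R2 from red(e,c)
round 1: derive anc(e,h) via R2 from red(e,h)
round 1: derive anc(f,b) via R2 from red(f,b)
round 1: derive anc(g,e) via R2 from red(g,e)
round 1: derive anc(g,f) via R2 from red(g,f)
round 1: derive anc(h,b) via R2 from red(h,b)
round 1: derive anc(h,d) via R2 from red(h,d)
round 1: derive anc(i,b) via R2 from red(i,b)
round 2: derive anc(a,b) via R3 from anc(a,f), red(f,b)
round 2: derive anc(b,b) via R3 from anc(b,c), red(c,b)
round 2: derive anc(b,f) via R3 from anc(b,a), red(a,f)
round 2: derive anc(b,i) via R3 from anc(b,c), red(c,i)
round 2: derive anc(c,a) via R3 from anc(c,b), red(b,a)
round 2: derive anc(c,c) via R3 from anc(c,b), red(b,c)
round 2: derive anc(d,b) via R3 from anc(d,h), red(h,b)
round 2: derive anc(d,d) via R3 from anc(d,h), red(h,d)
round 2: derive anc(d,e) via R3 from anc(d,g), red(g,e)
round 2: derive anc(d,f) via R3 from anc(d,g), red(g,f)
round 2: derive anc(e,b) via R3 from anc(e,c), red(c,b)
round 2: derive anc(e,d) via R3 from anc(e,h), red(h,d)
round 2: derive anc(e,i) via R3 from anc(e,c), red(c,i)
round 2: derive anc(f,a) via R3 from anc(f,b), red(b,a)
round 2: derive anc(f,c) via R3 from anc(f,b), red(b,c)
round 2: derive anc(g,b) via R3 from anc(g,f), red(f,b)
round 2: derive anc(g,c) via R3 from anc(g,e), red(e,c)
round 2: derive anc(g,h) via R3 from anc(g,e), red(e,h)
round 2: derive anc(h,a) via R3 from anc(h,b), red(b,a)
round 2: derive anc(h,c) via R3 from anc(h,b), red(b,c)
round 2: derive anc(h,g) via R3 from anc(h,d), red(d,g)
round 2: derive anc(h,h) via R3 from anc(h,d), red(d,h)
round 2: derive anc(i,a) via R3 from anc(i,b), red(b,a)
round 2: derive anc(i,c) via R3 from anc(i,b), red(b,c)
round 3: derive anc(a,a) via R3 from anc(a,b), red(b,a)
round 3: derive anc(a,c) via R3 from anc(a,b), red(b,c)
round 3: derive anc(c,f) via R3 from anc(c,a), red(a,f)
round 3: derive anc(d,a) via R3 from anc(d,b), red(b,a)
round 3: derive anc(d,c) via R3 from anc(d,b), red(b,c)
round 3: derive anc(e,a) via R3 from anc(e,b), red(b,a)
round 3: derive anc(e,g) via R3 from anc(e,d), red(d,g)
round 3: derive anc(f,f) via R3 from anc(f,a), red(a,f)
round 3: derive anc(f,i) via R3 from anc(f,c), red(c,i)
round 3: derive anc(g,a) via R3 from anc(g,b), red(b,a)
round 3: derive anc(g,d) via R3 from anc(g,h), red(h,d)
round 3: derive anc(g,i) via R3 from anc(g,c), red(c,i)
round 3: derive anc(h,e) via R3 from anc(h,g), red(g,e)
round 3: derive anc(h,f) via R3 from anc(h,a), red(a,f)
round 3: derive anc(h,i) via R3 from anc(h,c), red(c,i)
round 3: derive anc(i,f) via R3 from anc(i,a), red(a,f)
round 3: derive anc(i,i) via R3 from anc(i,c), red(c,i)
round 4: derive anc(a,i) via R3 from anc(a,c), red(c,i)
round 4: derive anc(d,i) via R3 from anc(d,c), red(c,i)
round 4: derive anc(e,e) via R3 from anc(e,g), red(g,e)
round 4: derive anc(e,f) via R3 from anc(e,a), red(a,f)
round 4: derive anc(g,g) via R3 from anc(g,d), red(d,g)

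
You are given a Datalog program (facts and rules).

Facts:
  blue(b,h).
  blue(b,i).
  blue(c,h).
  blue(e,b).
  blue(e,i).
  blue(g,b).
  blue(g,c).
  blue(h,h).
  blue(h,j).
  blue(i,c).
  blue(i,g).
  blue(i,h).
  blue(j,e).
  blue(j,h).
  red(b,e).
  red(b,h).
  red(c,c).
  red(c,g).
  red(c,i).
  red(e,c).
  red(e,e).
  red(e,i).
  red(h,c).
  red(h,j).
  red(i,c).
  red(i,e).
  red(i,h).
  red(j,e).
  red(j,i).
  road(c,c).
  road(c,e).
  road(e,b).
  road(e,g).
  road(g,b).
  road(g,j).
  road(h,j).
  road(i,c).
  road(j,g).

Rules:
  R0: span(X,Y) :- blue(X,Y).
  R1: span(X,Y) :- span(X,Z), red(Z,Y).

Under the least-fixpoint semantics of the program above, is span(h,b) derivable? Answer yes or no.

round 1: derive span(b,h) via R0 from blue(b,h)
round 1: derive span(b,i) via R0 from blue(b,i)
round 1: derive span(c,h) via R0 from blue(c,h)
round 1: derive span(e,b) via R0 from blue(e,b)
round 1: derive span(e,i) via R0 from blue(e,i)
round 1: derive span(g,b) via R0 from blue(g,b)
round 1: derive span(g,c) via R0 from blue(g,c)
round 1: derive span(h,h) via R0 from blue(h,h)
round 1: derive span(h,j) via R0 from blue(h,j)
round 1: derive span(i,c) via R0 from blue(i,c)
round 1: derive span(i,g) via R0 from blue(i,g)
round 1: derive span(i,h) via R0 from blue(i,h)
round 1: derive span(j,e) via R0 from blue(j,e)
round 1: derive span(j,h) via R0 from blue(j,h)
round 2: derive span(b,c) via R1 from span(b,h), red(h,c)
round 2: derive span(b,e) via R1 from span(b,i), red(i,e)
round 2: derive span(b,j) via R1 from span(b,h), red(h,j)
round 2: derive span(c,c) via R1 from span(c,h), red(h,c)
round 2: derive span(c,j) via R1 from span(c,h), red(h,j)
round 2: derive span(e,c) via R1 from span(e,i), red(i,c)
round 2: derive span(e,e) via R1 from span(e,b), red(b,e)
round 2: derive span(e,h) via R1 from span(e,b), red(b,h)
round 2: derive span(g,e) via R1 from span(g,b), red(b,e)
round 2: derive span(g,g) via R1 from span(g,c), red(c,g)
round 2: derive span(g,h) via R1 from span(g,b), red(b,h)
round 2: derive span(g,i) via R1 from span(g,c), red(c,i)
round 2: derive span(h,c) via R1 from span(h,h), red(h,c)
round 2: derive span(h,e) via R1 from span(h,j), red(j,e)
round 2: derive span(h,i) via R1 from span(h,j), red(j,i)
round 2: derive span(i,i) via R1 from span(i,c), red(c,i)
round 2: derive span(i,j) via R1 from span(i,h), red(h,j)
round 2: derive span(j,c) via R1 from span(j,e), red(e,c)
round 2: derive span(j,i) via R1 from span(j,e), red(e,i)
round 2: derive span(j,j) via R1 from span(j,h), red(h,j)
round 3: derive span(b,g) via R1 from span(b,c), red(c,g)
round 3: derive span(c,e) via R1 from span(c,j), red(j,e)
round 3: derive span(c,g) via R1 from span(c,c), red(c,g)
round 3: derive span(c,i) via R1 from span(c,c), red(c,i)
round 3: derive span(e,g) via R1 from span(e,c), red(c,g)
round 3: derive span(e,j) via R1 from span(e,h), red(h,j)
round 3: derive span(g,j) via R1 from span(g,h), red(h,j)
round 3: derive span(h,g) via R1 from span(h,c), red(c,g)
round 3: derive span(i,e) via R1 from span(i,i), red(i,e)
round 3: derive span(j,g) via R1 from span(j,c), red(c,g)

no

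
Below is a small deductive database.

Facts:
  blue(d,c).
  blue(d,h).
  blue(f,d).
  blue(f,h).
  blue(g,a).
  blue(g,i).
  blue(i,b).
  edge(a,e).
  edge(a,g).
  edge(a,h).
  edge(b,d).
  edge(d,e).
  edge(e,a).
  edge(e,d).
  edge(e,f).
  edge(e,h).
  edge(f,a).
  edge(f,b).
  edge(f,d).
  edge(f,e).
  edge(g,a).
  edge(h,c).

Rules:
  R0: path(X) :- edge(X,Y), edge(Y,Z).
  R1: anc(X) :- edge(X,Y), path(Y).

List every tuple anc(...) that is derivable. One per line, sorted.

round 1: derive path(a) via R0 from edge(a,e), edge(e,a)
round 1: derive path(b) via R0 from edge(b,d), edge(d,e)
round 1: derive path(d) via R0 from edge(d,e), edge(e,a)
round 1: derive path(e) via R0 from edge(e,a), edge(a,e)
round 1: derive path(f) via R0 from edge(f,a), edge(a,e)
round 1: derive path(g) via R0 from edge(g,a), edge(a,e)
round 2: derive anc(a) via R1 from edge(a,e), path(e)
round 2: derive anc(b) via R1 from edge(b,d), path(d)
round 2: derive anc(d) via R1 from edge(d,e), path(e)
round 2: derive anc(e) via R1 from edge(e,a), path(a)
round 2: derive anc(f) via R1 from edge(f,a), path(a)
round 2: derive anc(g) via R1 from edge(g,a), path(a)

anc(a)
anc(b)
anc(d)
anc(e)
anc(f)
anc(g)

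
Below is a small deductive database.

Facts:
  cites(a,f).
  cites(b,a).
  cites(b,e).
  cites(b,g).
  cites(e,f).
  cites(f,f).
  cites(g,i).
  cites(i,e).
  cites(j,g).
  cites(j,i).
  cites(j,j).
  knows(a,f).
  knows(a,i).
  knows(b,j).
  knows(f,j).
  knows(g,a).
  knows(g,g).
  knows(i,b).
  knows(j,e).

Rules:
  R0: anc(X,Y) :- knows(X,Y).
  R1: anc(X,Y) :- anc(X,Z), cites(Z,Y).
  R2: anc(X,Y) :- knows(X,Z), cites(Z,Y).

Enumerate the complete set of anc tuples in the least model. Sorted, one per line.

round 1: derive anc(a,f) via R0 from knows(a,f)
round 1: derive anc(a,i) via R0 from knows(a,i)
round 1: derive anc(b,j) via R0 from knows(b,j)
round 1: derive anc(f,j) via R0 from knows(f,j)
round 1: derive anc(g,a) via R0 from knows(g,a)
round 1: derive anc(g,g) via R0 from knows(g,g)
round 1: derive anc(i,b) via R0 from knows(i,b)
round 1: derive anc(j,e) via R0 from knows(j,e)
round 1: derive anc(a,e) via R2 from knows(a,i), cites(i,e)
round 1: derive anc(b,g) via R2 from knows(b,j), cites(j,g)
round 1: derive anc(b,i) via R2 from knows(b,j), cites(j,i)
round 1: derive anc(f,g) via R2 from knows(f,j), cites(j,g)
round 1: derive anc(f,i) via R2 from knows(f,j), cites(j,i)
round 1: derive anc(g,f) via R2 from knows(g,a), cites(a,f)
round 1: derive anc(g,i) via R2 from knows(g,g), cites(g,i)
round 1: derive anc(i,a) via R2 from knows(i,b), cites(b,a)
round 1: derive anc(i,e) via R2 from knows(i,b), cites(b,e)
round 1: derive anc(i,g) via R2 from knows(i,b), cites(b,g)
round 1: derive anc(j,f) via R2 from knows(j,e), cites(e,f)
round 2: derive anc(b,e) via R1 from anc(b,i), cites(i,e)
round 2: derive anc(f,e) via R1 from anc(f,i), cites(i,e)
round 2: derive anc(g,e) via R1 from anc(g,i), cites(i,e)
round 2: derive anc(i,f) via R1 from anc(i,a), cites(a,f)
round 2: derive anc(i,i) via R1 from anc(i,g), cites(g,i)
round 3: derive anc(b,f) via R1 from anc(b,e), cites(e,f)
round 3: derive anc(f,f) via R1 from anc(f,e), cites(e,f)

anc(a,e)
anc(a,f)
anc(a,i)
anc(b,e)
anc(b,f)
anc(b,g)
anc(b,i)
anc(b,j)
anc(f,e)
anc(f,f)
anc(f,g)
anc(f,i)
anc(f,j)
anc(g,a)
anc(g,e)
anc(g,f)
anc(g,g)
anc(g,i)
anc(i,a)
anc(i,b)
anc(i,e)
anc(i,f)
anc(i,g)
anc(i,i)
anc(j,e)
anc(j,f)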